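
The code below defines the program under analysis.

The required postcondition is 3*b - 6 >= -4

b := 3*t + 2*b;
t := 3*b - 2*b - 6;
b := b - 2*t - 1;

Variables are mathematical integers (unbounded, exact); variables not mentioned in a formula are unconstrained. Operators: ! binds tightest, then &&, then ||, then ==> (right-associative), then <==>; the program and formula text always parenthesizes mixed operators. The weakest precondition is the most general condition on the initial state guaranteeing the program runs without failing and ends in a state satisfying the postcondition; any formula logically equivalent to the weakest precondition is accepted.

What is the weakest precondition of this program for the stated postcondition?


Working backward. After the program, the postcondition 3*b - 6 >= -4 must hold; in canonical form it is 3*b >= 2.
Before b := b - 2*t - 1: 3*b >= 6*t + 5
Before t := 3*b - 2*b - 6: 3*b <= 31
Before b := 3*t + 2*b: 6*b + 9*t <= 31
Answer: WP = 6*b + 9*t <= 31


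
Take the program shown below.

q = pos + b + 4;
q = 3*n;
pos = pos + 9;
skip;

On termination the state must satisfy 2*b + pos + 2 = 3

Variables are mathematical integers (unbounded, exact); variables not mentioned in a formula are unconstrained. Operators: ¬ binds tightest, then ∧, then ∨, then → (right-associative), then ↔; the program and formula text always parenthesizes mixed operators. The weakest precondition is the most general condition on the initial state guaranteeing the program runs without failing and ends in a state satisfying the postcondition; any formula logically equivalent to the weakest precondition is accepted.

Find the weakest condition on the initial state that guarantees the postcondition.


Working backward. After the program, the postcondition 2*b + pos + 2 = 3 must hold; in canonical form it is 2*b + pos = 1.
Before skip: 2*b + pos = 1
Before pos := pos + 9: 2*b + pos = -8
Before q := 3*n: 2*b + pos = -8
Before q := pos + b + 4: 2*b + pos = -8
Answer: WP = 2*b + pos = -8


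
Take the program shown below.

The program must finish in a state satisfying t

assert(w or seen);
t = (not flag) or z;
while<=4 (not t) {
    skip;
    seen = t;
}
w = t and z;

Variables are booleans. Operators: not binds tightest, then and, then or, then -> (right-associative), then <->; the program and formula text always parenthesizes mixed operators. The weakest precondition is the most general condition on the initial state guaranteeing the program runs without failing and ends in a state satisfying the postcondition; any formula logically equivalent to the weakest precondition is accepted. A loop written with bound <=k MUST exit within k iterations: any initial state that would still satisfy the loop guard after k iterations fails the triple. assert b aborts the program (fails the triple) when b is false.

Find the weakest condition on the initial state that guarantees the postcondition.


Working backward. After the program, t must hold.
Before w := t and z: t
Before the loop (bound <=4), unroll the exhaustion recursion (WP_0 = exit-now case; WP_j = one more guarded iteration, up to j = 4):
  WP_0: t
  WP_1: (not t) -> t
  WP_2: (not t) -> ((not t) -> t)
  WP_3: (not t) -> ((not t) -> ((not t) -> t))
  WP_4: (not t) -> ((not t) -> ((not t) -> ((not t) -> t)))
So before the loop: (not t) -> ((not t) -> ((not t) -> ((not t) -> t)))
Before t := (not flag) or z: (not ((not flag) or z)) -> ((not ((not flag) or z)) -> ((not ((not flag) or z)) -> ((not ((not flag) or z)) -> ((not flag) or z))))
Before assert w or seen: (w or seen) and ((not ((not flag) or z)) -> ((not ((not flag) or z)) -> ((not ((not flag) or z)) -> ((not ((not flag) or z)) -> ((not flag) or z)))))
Answer: WP = (w or seen) and ((not ((not flag) or z)) -> ((not ((not flag) or z)) -> ((not ((not flag) or z)) -> ((not ((not flag) or z)) -> ((not flag) or z)))))


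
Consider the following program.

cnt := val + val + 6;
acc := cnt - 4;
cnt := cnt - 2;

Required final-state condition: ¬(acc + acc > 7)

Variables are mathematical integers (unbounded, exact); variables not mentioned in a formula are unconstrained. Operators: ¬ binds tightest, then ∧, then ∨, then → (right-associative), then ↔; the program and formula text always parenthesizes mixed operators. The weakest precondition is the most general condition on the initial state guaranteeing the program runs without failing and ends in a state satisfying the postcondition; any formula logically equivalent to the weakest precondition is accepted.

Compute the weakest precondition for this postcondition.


Working backward. After the program, the postcondition ¬(acc + acc > 7) must hold; in canonical form it is ¬(2*acc > 7).
Before cnt := cnt - 2: ¬(2*acc > 7)
Before acc := cnt - 4: ¬(2*cnt > 15)
Before cnt := val + val + 6: ¬(4*val > 3)
Answer: WP = ¬(4*val > 3)


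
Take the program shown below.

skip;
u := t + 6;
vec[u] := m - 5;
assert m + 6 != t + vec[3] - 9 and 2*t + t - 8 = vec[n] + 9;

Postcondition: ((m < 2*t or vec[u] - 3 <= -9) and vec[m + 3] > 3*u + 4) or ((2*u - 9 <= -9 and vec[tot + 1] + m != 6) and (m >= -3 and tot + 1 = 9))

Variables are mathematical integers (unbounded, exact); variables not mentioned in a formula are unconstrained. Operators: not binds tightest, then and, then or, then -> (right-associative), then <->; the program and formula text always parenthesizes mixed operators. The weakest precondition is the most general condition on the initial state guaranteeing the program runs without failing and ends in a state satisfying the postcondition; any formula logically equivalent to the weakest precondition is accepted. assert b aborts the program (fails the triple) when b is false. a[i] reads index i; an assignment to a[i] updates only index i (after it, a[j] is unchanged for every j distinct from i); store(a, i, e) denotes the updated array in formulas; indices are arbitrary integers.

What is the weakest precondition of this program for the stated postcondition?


Working backward. After the program, the postcondition ((m < 2*t or vec[u] - 3 <= -9) and vec[m + 3] > 3*u + 4) or ((2*u - 9 <= -9 and vec[tot + 1] + m != 6) and (m >= -3 and tot + 1 = 9)) must hold; in canonical form it is ((m < 2*t or vec[u] <= -6) and vec[m + 3] > 3*u + 4) or (2*u <= 0 and vec[tot + 1] + m != 6 and m >= -3 and tot = 8).
Before assert m + 6 != t + vec[3] - 9 and 2*t + t - 8 = vec[n] + 9: m != vec[3] + t - 15 and 3*t = vec[n] + 17 and (((m < 2*t or vec[u] <= -6) and vec[m + 3] > 3*u + 4) or (2*u <= 0 and vec[tot + 1] + m != 6 and m >= -3 and tot = 8))
Before vec[u] := m - 5: m != store(vec, u, m - 5)[3] + t - 15 and 3*t = store(vec, u, m - 5)[n] + 17 and (((m < 2*t or store(vec, u, m - 5)[u] <= -6) and store(vec, u, m - 5)[m + 3] > 3*u + 4) or (2*u <= 0 and store(vec, u, m - 5)[tot + 1] + m != 6 and m >= -3 and tot = 8))
Before u := t + 6: m != store(vec, t + 6, m - 5)[3] + t - 15 and 3*t = store(vec, t + 6, m - 5)[n] + 17 and (((m < 2*t or store(vec, t + 6, m - 5)[t + 6] <= -6) and store(vec, t + 6, m - 5)[m + 3] > 3*t + 22) or (2*t <= -12 and store(vec, t + 6, m - 5)[tot + 1] + m != 6 and m >= -3 and tot = 8))
Before skip: m != store(vec, t + 6, m - 5)[3] + t - 15 and 3*t = store(vec, t + 6, m - 5)[n] + 17 and (((m < 2*t or store(vec, t + 6, m - 5)[t + 6] <= -6) and store(vec, t + 6, m - 5)[m + 3] > 3*t + 22) or (2*t <= -12 and store(vec, t + 6, m - 5)[tot + 1] + m != 6 and m >= -3 and tot = 8))
Answer: WP = m != store(vec, t + 6, m - 5)[3] + t - 15 and 3*t = store(vec, t + 6, m - 5)[n] + 17 and (((m < 2*t or store(vec, t + 6, m - 5)[t + 6] <= -6) and store(vec, t + 6, m - 5)[m + 3] > 3*t + 22) or (2*t <= -12 and store(vec, t + 6, m - 5)[tot + 1] + m != 6 and m >= -3 and tot = 8))


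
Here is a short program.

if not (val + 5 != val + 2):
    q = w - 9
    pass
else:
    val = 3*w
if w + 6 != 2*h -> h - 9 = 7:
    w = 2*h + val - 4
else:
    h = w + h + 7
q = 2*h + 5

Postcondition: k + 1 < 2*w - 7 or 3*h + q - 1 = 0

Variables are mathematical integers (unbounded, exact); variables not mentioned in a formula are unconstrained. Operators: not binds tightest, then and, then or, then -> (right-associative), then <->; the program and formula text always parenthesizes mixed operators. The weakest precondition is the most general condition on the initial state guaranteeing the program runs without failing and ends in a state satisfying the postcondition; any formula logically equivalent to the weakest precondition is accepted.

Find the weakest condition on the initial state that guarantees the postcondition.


Working backward. After the program, the postcondition k + 1 < 2*w - 7 or 3*h + q - 1 = 0 must hold; in canonical form it is k < 2*w - 8 or 3*h + q = 1.
Before q := 2*h + 5: k < 2*w - 8 or 5*h = -4
Then branch requires k < 4*h + 2*val - 16 or 5*h = -4; else branch requires k < 2*w - 8 or 5*h + 5*w = -39.
Before the if: ((w != 2*h - 6 -> h = 16) -> (k < 4*h + 2*val - 16 or 5*h = -4)) and ((not (w != 2*h - 6 -> h = 16)) -> (k < 2*w - 8 or 5*h + 5*w = -39))
Then branch requires ((w != 2*h - 6 -> h = 16) -> (k < 4*h + 2*val - 16 or 5*h = -4)) and ((not (w != 2*h - 6 -> h = 16)) -> (k < 2*w - 8 or 5*h + 5*w = -39)); else branch requires ((w != 2*h - 6 -> h = 16) -> (k < 4*h + 6*w - 16 or 5*h = -4)) and ((not (w != 2*h - 6 -> h = 16)) -> (k < 2*w - 8 or 5*h + 5*w = -39)).
Before the if: ((w != 2*h - 6 -> h = 16) -> (k < 4*h + 6*w - 16 or 5*h = -4)) and ((not (w != 2*h - 6 -> h = 16)) -> (k < 2*w - 8 or 5*h + 5*w = -39))
Answer: WP = ((w != 2*h - 6 -> h = 16) -> (k < 4*h + 6*w - 16 or 5*h = -4)) and ((not (w != 2*h - 6 -> h = 16)) -> (k < 2*w - 8 or 5*h + 5*w = -39))


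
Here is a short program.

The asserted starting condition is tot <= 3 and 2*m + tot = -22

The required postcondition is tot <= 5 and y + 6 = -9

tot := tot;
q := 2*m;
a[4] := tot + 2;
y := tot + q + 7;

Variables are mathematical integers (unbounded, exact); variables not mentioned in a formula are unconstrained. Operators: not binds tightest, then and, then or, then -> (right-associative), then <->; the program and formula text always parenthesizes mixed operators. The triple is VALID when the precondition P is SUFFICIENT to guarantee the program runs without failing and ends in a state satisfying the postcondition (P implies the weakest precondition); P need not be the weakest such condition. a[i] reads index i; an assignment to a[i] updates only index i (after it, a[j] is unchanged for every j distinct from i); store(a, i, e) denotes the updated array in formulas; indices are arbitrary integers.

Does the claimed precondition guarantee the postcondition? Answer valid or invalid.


Working backward. After the program, the postcondition tot <= 5 and y + 6 = -9 must hold; in canonical form it is tot <= 5 and y = -15.
Before y := tot + q + 7: tot <= 5 and q + tot = -22
Before a[4] := tot + 2: tot <= 5 and q + tot = -22
Before q := 2*m: tot <= 5 and 2*m + tot = -22
Before tot := tot: tot <= 5 and 2*m + tot = -22
The weakest precondition is tot <= 5 and 2*m + tot = -22.
Check whether tot <= 3 and 2*m + tot = -22 implies it.
Every state satisfying the precondition satisfies the weakest precondition: the implication holds.
Answer: valid


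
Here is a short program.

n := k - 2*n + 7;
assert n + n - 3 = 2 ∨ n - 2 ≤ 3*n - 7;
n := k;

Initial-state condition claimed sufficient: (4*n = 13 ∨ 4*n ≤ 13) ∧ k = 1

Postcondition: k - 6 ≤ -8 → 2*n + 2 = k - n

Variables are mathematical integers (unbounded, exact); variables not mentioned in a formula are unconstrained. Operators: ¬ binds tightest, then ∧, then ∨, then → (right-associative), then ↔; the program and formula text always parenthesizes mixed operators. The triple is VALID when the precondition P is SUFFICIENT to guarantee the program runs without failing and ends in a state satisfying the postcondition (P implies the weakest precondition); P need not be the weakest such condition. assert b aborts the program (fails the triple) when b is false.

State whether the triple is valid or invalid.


Working backward. After the program, the postcondition k - 6 ≤ -8 → 2*n + 2 = k - n must hold; in canonical form it is k ≤ -2 → 3*n = k - 2.
Before n := k: k ≤ -2 → 2*k = -2
Before assert n + n - 3 = 2 ∨ n - 2 ≤ 3*n - 7: (2*n = 5 ∨ 2*n ≥ 5) ∧ (k ≤ -2 → 2*k = -2)
Before n := k - 2*n + 7: (2*k = 4*n - 9 ∨ 2*k ≥ 4*n - 9) ∧ (k ≤ -2 → 2*k = -2)
The weakest precondition is (2*k = 4*n - 9 ∨ 2*k ≥ 4*n - 9) ∧ (k ≤ -2 → 2*k = -2).
Check whether (4*n = 13 ∨ 4*n ≤ 13) ∧ k = 1 implies it.
Countermodel: at the initial state k = 1, n = 3, the precondition holds but the weakest precondition fails.
Answer: invalid


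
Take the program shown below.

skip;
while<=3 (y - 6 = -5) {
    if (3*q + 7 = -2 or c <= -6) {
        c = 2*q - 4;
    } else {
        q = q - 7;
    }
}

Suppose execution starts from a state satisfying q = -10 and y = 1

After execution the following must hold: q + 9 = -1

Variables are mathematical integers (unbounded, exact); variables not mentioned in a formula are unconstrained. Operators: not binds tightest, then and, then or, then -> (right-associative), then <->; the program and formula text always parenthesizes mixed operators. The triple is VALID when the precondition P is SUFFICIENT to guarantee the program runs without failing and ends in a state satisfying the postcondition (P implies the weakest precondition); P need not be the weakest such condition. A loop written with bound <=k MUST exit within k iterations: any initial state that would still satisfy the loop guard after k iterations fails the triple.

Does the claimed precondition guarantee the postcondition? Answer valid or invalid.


Working backward. After the program, the postcondition q + 9 = -1 must hold; in canonical form it is q = -10.
Before the loop (bound <=3), unroll the exhaustion recursion (WP_0 = exit-now case; WP_j = one more guarded iteration, up to j = 3):
  WP_0: (not (y = 1)) and q = -10
  WP_1: (y = 1 -> (((3*q = -9 or c <= -6) -> ((not (y = 1)) and q = -10)) and ((not (3*q = -9 or c <= -6)) -> ((not (y = 1)) and q = -3)))) and ((not (y = 1)) -> q = -10)
  WP_2: (y = 1 -> (((3*q = -9 or c <= -6) -> ((y = 1 -> (((3*q = -9 or 2*q <= -2) -> ((not (y = 1)) and q = -10)) and ((not (3*q = -9 or 2*q <= -2)) -> ((not (y = 1)) and q = -3)))) and ((not (y = 1)) -> q = -10))) and ((not (3*q = -9 or c <= -6)) -> ((y = 1 -> (((3*q = 12 or c <= -6) -> ((not (y = 1)) and q = -3)) and ((not (3*q = 12 or c <= -6)) -> ((not (y = 1)) and q = 4)))) and ((not (y = 1)) -> q = -3))))) and ((not (y = 1)) -> q = -10)
  WP_3: (y = 1 -> (((3*q = -9 or c <= -6) -> ((y = 1 -> (((3*q = -9 or 2*q <= -2) -> ((y = 1 -> (((3*q = -9 or 2*q <= -2) -> ((not (y = 1)) and q = -10)) and ((not (3*q = -9 or 2*q <= -2)) -> ((not (y = 1)) and q = -3)))) and ((not (y = 1)) -> q = -10))) and ((not (3*q = -9 or 2*q <= -2)) -> ((y = 1 -> (((3*q = 12 or 2*q <= -2) -> ((not (y = 1)) and q = -3)) and ((not (3*q = 12 or 2*q <= -2)) -> ((not (y = 1)) and q = 4)))) and ((not (y = 1)) -> q = -3))))) and ((not (y = 1)) -> q = -10))) and ((not (3*q = -9 or c <= -6)) -> ((y = 1 -> (((3*q = 12 or c <= -6) -> ((y = 1 -> (((3*q = 12 or 2*q <= 12) -> ((not (y = 1)) and q = -3)) and ((not (3*q = 12 or 2*q <= 12)) -> ((not (y = 1)) and q = 4)))) and ((not (y = 1)) -> q = -3))) and ((not (3*q = 12 or c <= -6)) -> ((y = 1 -> (((3*q = 33 or c <= -6) -> ((not (y = 1)) and q = 4)) and ((not (3*q = 33 or c <= -6)) -> ((not (y = 1)) and q = 11)))) and ((not (y = 1)) -> q = 4))))) and ((not (y = 1)) -> q = -3))))) and ((not (y = 1)) -> q = -10)
So before the loop: (y = 1 -> (((3*q = -9 or c <= -6) -> ((y = 1 -> (((3*q = -9 or 2*q <= -2) -> ((y = 1 -> (((3*q = -9 or 2*q <= -2) -> ((not (y = 1)) and q = -10)) and ((not (3*q = -9 or 2*q <= -2)) -> ((not (y = 1)) and q = -3)))) and ((not (y = 1)) -> q = -10))) and ((not (3*q = -9 or 2*q <= -2)) -> ((y = 1 -> (((3*q = 12 or 2*q <= -2) -> ((not (y = 1)) and q = -3)) and ((not (3*q = 12 or 2*q <= -2)) -> ((not (y = 1)) and q = 4)))) and ((not (y = 1)) -> q = -3))))) and ((not (y = 1)) -> q = -10))) and ((not (3*q = -9 or c <= -6)) -> ((y = 1 -> (((3*q = 12 or c <= -6) -> ((y = 1 -> (((3*q = 12 or 2*q <= 12) -> ((not (y = 1)) and q = -3)) and ((not (3*q = 12 or 2*q <= 12)) -> ((not (y = 1)) and q = 4)))) and ((not (y = 1)) -> q = -3))) and ((not (3*q = 12 or c <= -6)) -> ((y = 1 -> (((3*q = 33 or c <= -6) -> ((not (y = 1)) and q = 4)) and ((not (3*q = 33 or c <= -6)) -> ((not (y = 1)) and q = 11)))) and ((not (y = 1)) -> q = 4))))) and ((not (y = 1)) -> q = -3))))) and ((not (y = 1)) -> q = -10)
Before skip: (y = 1 -> (((3*q = -9 or c <= -6) -> ((y = 1 -> (((3*q = -9 or 2*q <= -2) -> ((y = 1 -> (((3*q = -9 or 2*q <= -2) -> ((not (y = 1)) and q = -10)) and ((not (3*q = -9 or 2*q <= -2)) -> ((not (y = 1)) and q = -3)))) and ((not (y = 1)) -> q = -10))) and ((not (3*q = -9 or 2*q <= -2)) -> ((y = 1 -> (((3*q = 12 or 2*q <= -2) -> ((not (y = 1)) and q = -3)) and ((not (3*q = 12 or 2*q <= -2)) -> ((not (y = 1)) and q = 4)))) and ((not (y = 1)) -> q = -3))))) and ((not (y = 1)) -> q = -10))) and ((not (3*q = -9 or c <= -6)) -> ((y = 1 -> (((3*q = 12 or c <= -6) -> ((y = 1 -> (((3*q = 12 or 2*q <= 12) -> ((not (y = 1)) and q = -3)) and ((not (3*q = 12 or 2*q <= 12)) -> ((not (y = 1)) and q = 4)))) and ((not (y = 1)) -> q = -3))) and ((not (3*q = 12 or c <= -6)) -> ((y = 1 -> (((3*q = 33 or c <= -6) -> ((not (y = 1)) and q = 4)) and ((not (3*q = 33 or c <= -6)) -> ((not (y = 1)) and q = 11)))) and ((not (y = 1)) -> q = 4))))) and ((not (y = 1)) -> q = -3))))) and ((not (y = 1)) -> q = -10)
The weakest precondition is (y = 1 -> (((3*q = -9 or c <= -6) -> ((y = 1 -> (((3*q = -9 or 2*q <= -2) -> ((y = 1 -> (((3*q = -9 or 2*q <= -2) -> ((not (y = 1)) and q = -10)) and ((not (3*q = -9 or 2*q <= -2)) -> ((not (y = 1)) and q = -3)))) and ((not (y = 1)) -> q = -10))) and ((not (3*q = -9 or 2*q <= -2)) -> ((y = 1 -> (((3*q = 12 or 2*q <= -2) -> ((not (y = 1)) and q = -3)) and ((not (3*q = 12 or 2*q <= -2)) -> ((not (y = 1)) and q = 4)))) and ((not (y = 1)) -> q = -3))))) and ((not (y = 1)) -> q = -10))) and ((not (3*q = -9 or c <= -6)) -> ((y = 1 -> (((3*q = 12 or c <= -6) -> ((y = 1 -> (((3*q = 12 or 2*q <= 12) -> ((not (y = 1)) and q = -3)) and ((not (3*q = 12 or 2*q <= 12)) -> ((not (y = 1)) and q = 4)))) and ((not (y = 1)) -> q = -3))) and ((not (3*q = 12 or c <= -6)) -> ((y = 1 -> (((3*q = 33 or c <= -6) -> ((not (y = 1)) and q = 4)) and ((not (3*q = 33 or c <= -6)) -> ((not (y = 1)) and q = 11)))) and ((not (y = 1)) -> q = 4))))) and ((not (y = 1)) -> q = -3))))) and ((not (y = 1)) -> q = -10).
Check whether q = -10 and y = 1 implies it.
Countermodel: at the initial state c = 0, q = -10, y = 1, the precondition holds but the weakest precondition fails.
Answer: invalid


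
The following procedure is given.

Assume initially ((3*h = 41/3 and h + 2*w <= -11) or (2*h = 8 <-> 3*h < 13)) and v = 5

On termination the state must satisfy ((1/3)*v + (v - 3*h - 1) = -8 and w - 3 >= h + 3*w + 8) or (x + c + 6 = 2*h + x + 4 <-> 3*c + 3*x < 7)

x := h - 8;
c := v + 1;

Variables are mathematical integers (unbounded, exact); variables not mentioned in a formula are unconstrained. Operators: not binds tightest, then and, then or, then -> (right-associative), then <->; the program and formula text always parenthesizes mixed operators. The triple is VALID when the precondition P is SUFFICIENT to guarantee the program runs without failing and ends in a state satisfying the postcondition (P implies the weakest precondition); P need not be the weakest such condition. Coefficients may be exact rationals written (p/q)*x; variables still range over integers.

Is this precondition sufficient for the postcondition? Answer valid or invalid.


Working backward. After the program, the postcondition ((1/3)*v + (v - 3*h - 1) = -8 and w - 3 >= h + 3*w + 8) or (x + c + 6 = 2*h + x + 4 <-> 3*c + 3*x < 7) must hold; in canonical form it is ((4/3)*v = 3*h - 7 and h + 2*w <= -11) or (c = 2*h - 2 <-> 3*c + 3*x < 7).
Before c := v + 1: ((4/3)*v = 3*h - 7 and h + 2*w <= -11) or (v = 2*h - 3 <-> 3*v + 3*x < 4)
Before x := h - 8: ((4/3)*v = 3*h - 7 and h + 2*w <= -11) or (v = 2*h - 3 <-> 3*h + 3*v < 28)
The weakest precondition is ((4/3)*v = 3*h - 7 and h + 2*w <= -11) or (v = 2*h - 3 <-> 3*h + 3*v < 28).
Check whether ((3*h = 41/3 and h + 2*w <= -11) or (2*h = 8 <-> 3*h < 13)) and v = 5 implies it.
Every state satisfying the precondition satisfies the weakest precondition: the implication holds.
Answer: valid


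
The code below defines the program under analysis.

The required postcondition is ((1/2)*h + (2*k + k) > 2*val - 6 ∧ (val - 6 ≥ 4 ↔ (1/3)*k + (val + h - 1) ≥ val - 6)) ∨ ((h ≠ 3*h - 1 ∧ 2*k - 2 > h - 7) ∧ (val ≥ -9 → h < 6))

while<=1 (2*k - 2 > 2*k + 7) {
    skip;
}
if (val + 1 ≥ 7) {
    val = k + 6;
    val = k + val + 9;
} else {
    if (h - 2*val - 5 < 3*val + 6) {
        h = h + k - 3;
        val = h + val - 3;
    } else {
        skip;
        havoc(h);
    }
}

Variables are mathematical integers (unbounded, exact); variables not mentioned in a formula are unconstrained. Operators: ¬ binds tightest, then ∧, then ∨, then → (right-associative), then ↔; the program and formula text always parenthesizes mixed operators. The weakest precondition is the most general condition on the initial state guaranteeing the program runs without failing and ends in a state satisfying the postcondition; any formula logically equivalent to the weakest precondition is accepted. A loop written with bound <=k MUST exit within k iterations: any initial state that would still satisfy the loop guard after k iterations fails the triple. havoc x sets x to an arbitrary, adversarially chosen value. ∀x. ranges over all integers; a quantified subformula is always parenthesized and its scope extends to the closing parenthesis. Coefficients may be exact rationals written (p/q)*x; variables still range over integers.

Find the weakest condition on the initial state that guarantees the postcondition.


Working backward. After the program, the postcondition ((1/2)*h + (2*k + k) > 2*val - 6 ∧ (val - 6 ≥ 4 ↔ (1/3)*k + (val + h - 1) ≥ val - 6)) ∨ ((h ≠ 3*h - 1 ∧ 2*k - 2 > h - 7) ∧ (val ≥ -9 → h < 6)) must hold; in canonical form it is ((1/2)*h + 3*k > 2*val - 6 ∧ (val ≥ 10 ↔ h + (1/3)*k ≥ -5)) ∨ (2*h ≠ 1 ∧ 2*k > h - 5 ∧ (val ≥ -9 → h < 6)).
Then branch requires ((1/2)*h > k + 24 ∧ (2*k ≥ -5 ↔ h + (1/3)*k ≥ -5)) ∨ (2*h ≠ 1 ∧ 2*k > h - 5 ∧ (2*k ≥ -24 → h < 6)); else branch requires (h < 5*val + 11 → (((3/2)*k > (3/2)*h + 2*val - 33/2 ∧ (h + k + val ≥ 16 ↔ h + (4/3)*k ≥ -2)) ∨ (2*h + 2*k ≠ 7 ∧ k > h - 8 ∧ (h + k + val ≥ -3 → h + k < 9)))) ∧ ((¬(h < 5*val + 11)) → (∀h_1. (((1/2)*h_1 + 3*k > 2*val - 6 ∧ (val ≥ 10 ↔ h_1 + (1/3)*k ≥ -5)) ∨ (2*h_1 ≠ 1 ∧ 2*k > h_1 - 5 ∧ (val ≥ -9 → h_1 < 6))))).
Before the if: (val ≥ 6 → (((1/2)*h > k + 24 ∧ (2*k ≥ -5 ↔ h + (1/3)*k ≥ -5)) ∨ (2*h ≠ 1 ∧ 2*k > h - 5 ∧ (2*k ≥ -24 → h < 6)))) ∧ ((¬(val ≥ 6)) → ((h < 5*val + 11 → (((3/2)*k > (3/2)*h + 2*val - 33/2 ∧ (h + k + val ≥ 16 ↔ h + (4/3)*k ≥ -2)) ∨ (2*h + 2*k ≠ 7 ∧ k > h - 8 ∧ (h + k + val ≥ -3 → h + k < 9)))) ∧ ((¬(h < 5*val + 11)) → (∀h_1. (((1/2)*h_1 + 3*k > 2*val - 6 ∧ (val ≥ 10 ↔ h_1 + (1/3)*k ≥ -5)) ∨ (2*h_1 ≠ 1 ∧ 2*k > h_1 - 5 ∧ (val ≥ -9 → h_1 < 6)))))))
Before the loop (bound <=1), unroll the exhaustion recursion (WP_0 = exit-now case; WP_j = one more guarded iteration, up to j = 1):
  WP_0: (val ≥ 6 → (((1/2)*h > k + 24 ∧ (2*k ≥ -5 ↔ h + (1/3)*k ≥ -5)) ∨ (2*h ≠ 1 ∧ 2*k > h - 5 ∧ (2*k ≥ -24 → h < 6)))) ∧ ((¬(val ≥ 6)) → ((h < 5*val + 11 → (((3/2)*k > (3/2)*h + 2*val - 33/2 ∧ (h + k + val ≥ 16 ↔ h + (4/3)*k ≥ -2)) ∨ (2*h + 2*k ≠ 7 ∧ k > h - 8 ∧ (h + k + val ≥ -3 → h + k < 9)))) ∧ ((¬(h < 5*val + 11)) → (∀h_1. (((1/2)*h_1 + 3*k > 2*val - 6 ∧ (val ≥ 10 ↔ h_1 + (1/3)*k ≥ -5)) ∨ (2*h_1 ≠ 1 ∧ 2*k > h_1 - 5 ∧ (val ≥ -9 → h_1 < 6)))))))
  WP_1: (val ≥ 6 → (((1/2)*h > k + 24 ∧ (2*k ≥ -5 ↔ h + (1/3)*k ≥ -5)) ∨ (2*h ≠ 1 ∧ 2*k > h - 5 ∧ (2*k ≥ -24 → h < 6)))) ∧ ((¬(val ≥ 6)) → ((h < 5*val + 11 → (((3/2)*k > (3/2)*h + 2*val - 33/2 ∧ (h + k + val ≥ 16 ↔ h + (4/3)*k ≥ -2)) ∨ (2*h + 2*k ≠ 7 ∧ k > h - 8 ∧ (h + k + val ≥ -3 → h + k < 9)))) ∧ ((¬(h < 5*val + 11)) → (∀h_1. (((1/2)*h_1 + 3*k > 2*val - 6 ∧ (val ≥ 10 ↔ h_1 + (1/3)*k ≥ -5)) ∨ (2*h_1 ≠ 1 ∧ 2*k > h_1 - 5 ∧ (val ≥ -9 → h_1 < 6)))))))
So before the loop: (val ≥ 6 → (((1/2)*h > k + 24 ∧ (2*k ≥ -5 ↔ h + (1/3)*k ≥ -5)) ∨ (2*h ≠ 1 ∧ 2*k > h - 5 ∧ (2*k ≥ -24 → h < 6)))) ∧ ((¬(val ≥ 6)) → ((h < 5*val + 11 → (((3/2)*k > (3/2)*h + 2*val - 33/2 ∧ (h + k + val ≥ 16 ↔ h + (4/3)*k ≥ -2)) ∨ (2*h + 2*k ≠ 7 ∧ k > h - 8 ∧ (h + k + val ≥ -3 → h + k < 9)))) ∧ ((¬(h < 5*val + 11)) → (∀h_1. (((1/2)*h_1 + 3*k > 2*val - 6 ∧ (val ≥ 10 ↔ h_1 + (1/3)*k ≥ -5)) ∨ (2*h_1 ≠ 1 ∧ 2*k > h_1 - 5 ∧ (val ≥ -9 → h_1 < 6)))))))
Answer: WP = (val ≥ 6 → (((1/2)*h > k + 24 ∧ (2*k ≥ -5 ↔ h + (1/3)*k ≥ -5)) ∨ (2*h ≠ 1 ∧ 2*k > h - 5 ∧ (2*k ≥ -24 → h < 6)))) ∧ ((¬(val ≥ 6)) → ((h < 5*val + 11 → (((3/2)*k > (3/2)*h + 2*val - 33/2 ∧ (h + k + val ≥ 16 ↔ h + (4/3)*k ≥ -2)) ∨ (2*h + 2*k ≠ 7 ∧ k > h - 8 ∧ (h + k + val ≥ -3 → h + k < 9)))) ∧ ((¬(h < 5*val + 11)) → (∀h_1. (((1/2)*h_1 + 3*k > 2*val - 6 ∧ (val ≥ 10 ↔ h_1 + (1/3)*k ≥ -5)) ∨ (2*h_1 ≠ 1 ∧ 2*k > h_1 - 5 ∧ (val ≥ -9 → h_1 < 6)))))))


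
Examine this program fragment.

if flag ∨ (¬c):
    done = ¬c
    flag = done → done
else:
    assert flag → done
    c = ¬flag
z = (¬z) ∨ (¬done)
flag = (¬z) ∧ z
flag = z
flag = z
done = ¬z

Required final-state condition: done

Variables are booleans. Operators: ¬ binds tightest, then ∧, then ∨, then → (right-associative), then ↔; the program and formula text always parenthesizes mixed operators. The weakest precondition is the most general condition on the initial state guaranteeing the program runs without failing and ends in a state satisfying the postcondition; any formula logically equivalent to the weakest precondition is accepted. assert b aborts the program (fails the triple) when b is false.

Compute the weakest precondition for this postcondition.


Working backward. After the program, done must hold.
Before done := ¬z: ¬z
Before flag := z: ¬z
Before flag := z: ¬z
Before flag := (¬z) ∧ z: ¬z
Before z := (¬z) ∨ (¬done): ¬((¬z) ∨ (¬done))
Then branch requires ¬((¬z) ∨ c); else branch requires (flag → done) ∧ (¬((¬z) ∨ (¬done))).
Before the if: ((flag ∨ (¬c)) → (¬((¬z) ∨ c))) ∧ ((¬(flag ∨ (¬c))) → ((flag → done) ∧ (¬((¬z) ∨ (¬done)))))
Answer: WP = ((flag ∨ (¬c)) → (¬((¬z) ∨ c))) ∧ ((¬(flag ∨ (¬c))) → ((flag → done) ∧ (¬((¬z) ∨ (¬done)))))


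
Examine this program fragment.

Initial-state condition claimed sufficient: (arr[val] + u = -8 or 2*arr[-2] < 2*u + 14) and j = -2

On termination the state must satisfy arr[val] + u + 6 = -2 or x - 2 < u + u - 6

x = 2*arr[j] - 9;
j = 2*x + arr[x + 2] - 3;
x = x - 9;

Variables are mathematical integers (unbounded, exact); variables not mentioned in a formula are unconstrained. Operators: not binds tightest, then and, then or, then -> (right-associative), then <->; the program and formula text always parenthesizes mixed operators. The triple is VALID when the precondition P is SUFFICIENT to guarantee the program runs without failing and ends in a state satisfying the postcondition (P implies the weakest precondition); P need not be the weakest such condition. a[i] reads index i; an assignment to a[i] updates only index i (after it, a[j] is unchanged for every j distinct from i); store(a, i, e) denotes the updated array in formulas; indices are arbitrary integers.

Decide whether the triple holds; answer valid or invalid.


Working backward. After the program, the postcondition arr[val] + u + 6 = -2 or x - 2 < u + u - 6 must hold; in canonical form it is arr[val] + u = -8 or x < 2*u - 4.
Before x := x - 9: arr[val] + u = -8 or x < 2*u + 5
Before j := 2*x + arr[x + 2] - 3: arr[val] + u = -8 or x < 2*u + 5
Before x := 2*arr[j] - 9: arr[val] + u = -8 or 2*arr[j] < 2*u + 14
The weakest precondition is arr[val] + u = -8 or 2*arr[j] < 2*u + 14.
Check whether (arr[val] + u = -8 or 2*arr[-2] < 2*u + 14) and j = -2 implies it.
Every state satisfying the precondition satisfies the weakest precondition: the implication holds.
Answer: valid


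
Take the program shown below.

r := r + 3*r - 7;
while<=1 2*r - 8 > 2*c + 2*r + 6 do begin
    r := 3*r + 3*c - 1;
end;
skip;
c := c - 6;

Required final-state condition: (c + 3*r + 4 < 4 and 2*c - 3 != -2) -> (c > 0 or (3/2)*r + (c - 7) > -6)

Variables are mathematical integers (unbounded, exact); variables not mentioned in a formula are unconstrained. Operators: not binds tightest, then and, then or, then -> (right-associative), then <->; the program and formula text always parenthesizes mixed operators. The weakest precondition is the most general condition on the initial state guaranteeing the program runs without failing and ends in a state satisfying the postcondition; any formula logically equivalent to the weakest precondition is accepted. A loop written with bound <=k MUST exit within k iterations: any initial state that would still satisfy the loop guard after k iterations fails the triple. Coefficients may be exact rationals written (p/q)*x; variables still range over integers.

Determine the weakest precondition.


Working backward. After the program, the postcondition (c + 3*r + 4 < 4 and 2*c - 3 != -2) -> (c > 0 or (3/2)*r + (c - 7) > -6) must hold; in canonical form it is (c + 3*r < 0 and 2*c != 1) -> (c > 0 or c + (3/2)*r > 1).
Before c := c - 6: (c + 3*r < 6 and 2*c != 13) -> (c > 6 or c + (3/2)*r > 7)
Before skip: (c + 3*r < 6 and 2*c != 13) -> (c > 6 or c + (3/2)*r > 7)
Before the loop (bound <=1), unroll the exhaustion recursion (WP_0 = exit-now case; WP_j = one more guarded iteration, up to j = 1):
  WP_0: (not (2*c < -14)) and ((c + 3*r < 6 and 2*c != 13) -> (c > 6 or c + (3/2)*r > 7))
  WP_1: (2*c < -14 -> ((not (2*c < -14)) and ((10*c + 9*r < 9 and 2*c != 13) -> (c > 6 or (11/2)*c + (9/2)*r > 17/2)))) and ((not (2*c < -14)) -> ((c + 3*r < 6 and 2*c != 13) -> (c > 6 or c + (3/2)*r > 7)))
So before the loop: (2*c < -14 -> ((not (2*c < -14)) and ((10*c + 9*r < 9 and 2*c != 13) -> (c > 6 or (11/2)*c + (9/2)*r > 17/2)))) and ((not (2*c < -14)) -> ((c + 3*r < 6 and 2*c != 13) -> (c > 6 or c + (3/2)*r > 7)))
Before r := r + 3*r - 7: (2*c < -14 -> ((not (2*c < -14)) and ((10*c + 36*r < 72 and 2*c != 13) -> (c > 6 or (11/2)*c + 18*r > 40)))) and ((not (2*c < -14)) -> ((c + 12*r < 27 and 2*c != 13) -> (c > 6 or c + 6*r > 35/2)))
Answer: WP = (2*c < -14 -> ((not (2*c < -14)) and ((10*c + 36*r < 72 and 2*c != 13) -> (c > 6 or (11/2)*c + 18*r > 40)))) and ((not (2*c < -14)) -> ((c + 12*r < 27 and 2*c != 13) -> (c > 6 or c + 6*r > 35/2)))


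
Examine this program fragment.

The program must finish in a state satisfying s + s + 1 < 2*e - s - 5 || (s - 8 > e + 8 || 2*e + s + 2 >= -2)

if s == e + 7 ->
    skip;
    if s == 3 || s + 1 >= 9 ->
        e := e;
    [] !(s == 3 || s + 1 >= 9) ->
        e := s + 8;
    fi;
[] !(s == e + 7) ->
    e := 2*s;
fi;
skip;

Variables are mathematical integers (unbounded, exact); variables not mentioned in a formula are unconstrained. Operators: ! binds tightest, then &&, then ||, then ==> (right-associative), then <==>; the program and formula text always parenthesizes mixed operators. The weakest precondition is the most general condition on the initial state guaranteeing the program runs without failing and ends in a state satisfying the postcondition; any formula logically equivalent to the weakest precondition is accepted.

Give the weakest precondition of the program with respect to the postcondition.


Working backward. After the program, the postcondition s + s + 1 < 2*e - s - 5 || (s - 8 > e + 8 || 2*e + s + 2 >= -2) must hold; in canonical form it is 3*s < 2*e - 6 || s > e + 16 || 2*e + s >= -4.
Before skip: 3*s < 2*e - 6 || s > e + 16 || 2*e + s >= -4
Then branch requires ((s == 3 || s >= 8) ==> (3*s < 2*e - 6 || s > e + 16 || 2*e + s >= -4)) && ((!(s == 3 || s >= 8)) ==> (s < 10 || 3*s >= -20)); else branch requires s > 6 || s < -16 || 5*s >= -4.
Before the if: (s == e + 7 ==> (((s == 3 || s >= 8) ==> (3*s < 2*e - 6 || s > e + 16 || 2*e + s >= -4)) && ((!(s == 3 || s >= 8)) ==> (s < 10 || 3*s >= -20)))) && ((!(s == e + 7)) ==> (s > 6 || s < -16 || 5*s >= -4))
Answer: WP = (s == e + 7 ==> (((s == 3 || s >= 8) ==> (3*s < 2*e - 6 || s > e + 16 || 2*e + s >= -4)) && ((!(s == 3 || s >= 8)) ==> (s < 10 || 3*s >= -20)))) && ((!(s == e + 7)) ==> (s > 6 || s < -16 || 5*s >= -4))


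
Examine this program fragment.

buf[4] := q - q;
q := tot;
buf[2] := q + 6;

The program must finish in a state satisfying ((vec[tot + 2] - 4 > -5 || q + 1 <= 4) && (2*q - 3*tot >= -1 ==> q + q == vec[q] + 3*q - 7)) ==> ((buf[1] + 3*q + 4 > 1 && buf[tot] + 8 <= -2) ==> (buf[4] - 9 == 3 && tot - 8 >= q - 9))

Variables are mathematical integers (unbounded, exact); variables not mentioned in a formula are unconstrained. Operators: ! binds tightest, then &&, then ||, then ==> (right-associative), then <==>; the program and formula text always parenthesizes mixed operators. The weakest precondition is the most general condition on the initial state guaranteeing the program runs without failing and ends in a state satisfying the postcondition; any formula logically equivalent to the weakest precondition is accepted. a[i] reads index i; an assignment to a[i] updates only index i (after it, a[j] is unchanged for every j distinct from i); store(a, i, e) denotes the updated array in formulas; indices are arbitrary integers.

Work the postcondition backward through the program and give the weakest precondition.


Working backward. After the program, the postcondition ((vec[tot + 2] - 4 > -5 || q + 1 <= 4) && (2*q - 3*tot >= -1 ==> q + q == vec[q] + 3*q - 7)) ==> ((buf[1] + 3*q + 4 > 1 && buf[tot] + 8 <= -2) ==> (buf[4] - 9 == 3 && tot - 8 >= q - 9)) must hold; in canonical form it is ((vec[tot + 2] > -1 || q <= 3) && (2*q >= 3*tot - 1 ==> vec[q] + q == 7)) ==> ((buf[1] + 3*q > -3 && buf[tot] <= -10) ==> (buf[4] == 12 && tot >= q - 1)).
Before buf[2] := q + 6: ((vec[tot + 2] > -1 || q <= 3) && (2*q >= 3*tot - 1 ==> vec[q] + q == 7)) ==> ((buf[1] + 3*q > -3 && store(buf, 2, q + 6)[tot] <= -10) ==> (buf[4] == 12 && tot >= q - 1))
Before q := tot: ((vec[tot + 2] > -1 || tot <= 3) && (tot <= 1 ==> vec[tot] + tot == 7)) ==> ((buf[1] + 3*tot > -3 && store(buf, 2, tot + 6)[tot] <= -10) ==> buf[4] == 12)
Before buf[4] := q - q: ((vec[tot + 2] > -1 || tot <= 3) && (tot <= 1 ==> vec[tot] + tot == 7)) ==> (!(buf[1] + 3*tot > -3 && store(store(buf, 4, 0), 2, tot + 6)[tot] <= -10))
Answer: WP = ((vec[tot + 2] > -1 || tot <= 3) && (tot <= 1 ==> vec[tot] + tot == 7)) ==> (!(buf[1] + 3*tot > -3 && store(store(buf, 4, 0), 2, tot + 6)[tot] <= -10))


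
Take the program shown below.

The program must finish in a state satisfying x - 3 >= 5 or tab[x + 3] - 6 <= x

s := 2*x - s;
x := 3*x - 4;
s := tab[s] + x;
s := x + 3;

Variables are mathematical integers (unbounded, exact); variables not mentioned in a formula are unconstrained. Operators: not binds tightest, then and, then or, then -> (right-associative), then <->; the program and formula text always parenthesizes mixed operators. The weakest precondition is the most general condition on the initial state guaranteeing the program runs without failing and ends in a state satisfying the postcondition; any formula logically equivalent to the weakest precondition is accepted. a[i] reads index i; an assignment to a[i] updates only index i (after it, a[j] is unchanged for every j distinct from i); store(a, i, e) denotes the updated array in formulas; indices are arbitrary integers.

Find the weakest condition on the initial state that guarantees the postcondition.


Working backward. After the program, the postcondition x - 3 >= 5 or tab[x + 3] - 6 <= x must hold; in canonical form it is x >= 8 or tab[x + 3] <= x + 6.
Before s := x + 3: x >= 8 or tab[x + 3] <= x + 6
Before s := tab[s] + x: x >= 8 or tab[x + 3] <= x + 6
Before x := 3*x - 4: 3*x >= 12 or tab[3*x - 1] <= 3*x + 2
Before s := 2*x - s: 3*x >= 12 or tab[3*x - 1] <= 3*x + 2
Answer: WP = 3*x >= 12 or tab[3*x - 1] <= 3*x + 2


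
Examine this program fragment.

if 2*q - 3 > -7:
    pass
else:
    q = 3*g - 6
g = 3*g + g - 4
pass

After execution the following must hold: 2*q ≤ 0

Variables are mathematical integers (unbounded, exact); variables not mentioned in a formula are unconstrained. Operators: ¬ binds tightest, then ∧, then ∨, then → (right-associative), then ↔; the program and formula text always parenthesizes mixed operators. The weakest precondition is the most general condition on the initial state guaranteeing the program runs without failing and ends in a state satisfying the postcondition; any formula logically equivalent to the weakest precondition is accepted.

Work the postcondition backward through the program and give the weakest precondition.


Working backward. After the program, 2*q ≤ 0 must hold.
Before skip: 2*q ≤ 0
Before g := 3*g + g - 4: 2*q ≤ 0
Then branch requires 2*q ≤ 0; else branch requires 6*g ≤ 12.
Before the if: (2*q > -4 → 2*q ≤ 0) ∧ ((¬(2*q > -4)) → 6*g ≤ 12)
Answer: WP = (2*q > -4 → 2*q ≤ 0) ∧ ((¬(2*q > -4)) → 6*g ≤ 12)


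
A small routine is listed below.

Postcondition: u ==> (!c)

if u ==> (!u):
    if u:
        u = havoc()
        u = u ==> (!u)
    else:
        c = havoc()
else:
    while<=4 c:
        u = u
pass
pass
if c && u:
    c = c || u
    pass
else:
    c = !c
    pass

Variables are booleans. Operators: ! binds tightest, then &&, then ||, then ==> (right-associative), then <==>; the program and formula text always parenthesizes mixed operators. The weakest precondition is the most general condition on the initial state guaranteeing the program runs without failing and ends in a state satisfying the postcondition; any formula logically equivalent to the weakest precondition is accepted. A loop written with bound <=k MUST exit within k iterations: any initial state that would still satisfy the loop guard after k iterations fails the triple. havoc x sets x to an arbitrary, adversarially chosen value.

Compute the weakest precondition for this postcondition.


Working backward. After the program, u ==> (!c) must hold.
Then branch requires u ==> (!(c || u)); else branch requires u ==> c.
Before the if: ((c && u) ==> (u ==> (!(c || u)))) && ((!(c && u)) ==> (u ==> c))
Before skip: ((c && u) ==> (u ==> (!(c || u)))) && ((!(c && u)) ==> (u ==> c))
Before skip: ((c && u) ==> (u ==> (!(c || u)))) && ((!(c && u)) ==> (u ==> c))
Then branch requires (u ==> ((!c) && ((!c) ==> c))) && ((!u) ==> ((u ==> (!u)) && (!u))); else branch requires (c ==> ((c ==> ((c ==> ((c ==> ((!c) && ((c && u) ==> (u ==> (!(c || u)))) && ((!(c && u)) ==> (u ==> c)))) && ((!c) ==> (((c && u) ==> (u ==> (!(c || u)))) && ((!(c && u)) ==> (u ==> c)))))) && ((!c) ==> (((c && u) ==> (u ==> (!(c || u)))) && ((!(c && u)) ==> (u ==> c)))))) && ((!c) ==> (((c && u) ==> (u ==> (!(c || u)))) && ((!(c && u)) ==> (u ==> c)))))) && ((!c) ==> (((c && u) ==> (u ==> (!(c || u)))) && ((!(c && u)) ==> (u ==> c)))).
Before the if: ((u ==> (!u)) ==> ((u ==> ((!c) && ((!c) ==> c))) && ((!u) ==> ((u ==> (!u)) && (!u))))) && ((!(u ==> (!u))) ==> ((c ==> ((c ==> ((c ==> ((c ==> ((!c) && ((c && u) ==> (u ==> (!(c || u)))) && ((!(c && u)) ==> (u ==> c)))) && ((!c) ==> (((c && u) ==> (u ==> (!(c || u)))) && ((!(c && u)) ==> (u ==> c)))))) && ((!c) ==> (((c && u) ==> (u ==> (!(c || u)))) && ((!(c && u)) ==> (u ==> c)))))) && ((!c) ==> (((c && u) ==> (u ==> (!(c || u)))) && ((!(c && u)) ==> (u ==> c)))))) && ((!c) ==> (((c && u) ==> (u ==> (!(c || u)))) && ((!(c && u)) ==> (u ==> c))))))
Answer: WP = ((u ==> (!u)) ==> ((u ==> ((!c) && ((!c) ==> c))) && ((!u) ==> ((u ==> (!u)) && (!u))))) && ((!(u ==> (!u))) ==> ((c ==> ((c ==> ((c ==> ((c ==> ((!c) && ((c && u) ==> (u ==> (!(c || u)))) && ((!(c && u)) ==> (u ==> c)))) && ((!c) ==> (((c && u) ==> (u ==> (!(c || u)))) && ((!(c && u)) ==> (u ==> c)))))) && ((!c) ==> (((c && u) ==> (u ==> (!(c || u)))) && ((!(c && u)) ==> (u ==> c)))))) && ((!c) ==> (((c && u) ==> (u ==> (!(c || u)))) && ((!(c && u)) ==> (u ==> c)))))) && ((!c) ==> (((c && u) ==> (u ==> (!(c || u)))) && ((!(c && u)) ==> (u ==> c))))))
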